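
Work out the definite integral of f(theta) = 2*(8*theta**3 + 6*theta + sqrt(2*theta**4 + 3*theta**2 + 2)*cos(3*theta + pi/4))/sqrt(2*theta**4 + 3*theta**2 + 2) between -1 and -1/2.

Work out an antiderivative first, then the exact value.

Antiderivative: F(theta) = 2*(6*sqrt(2*theta**4 + 3*theta**2 + 2) + sin(3*theta + pi/4))/3; value = -4*sqrt(7) + 2*cos(pi/4 + 3/2)/3 - 2*cos(pi/4 + 3)/3 + sqrt(46)

A candidate is checked by its d/dtheta: the result must match f(theta).
F(theta) = 2*(6*sqrt(2*theta**4 + 3*theta**2 + 2) + sin(3*theta + pi/4))/3 is an antiderivative of f.
Check: d/dtheta[2*(6*sqrt(2*theta**4 + 3*theta**2 + 2) + sin(3*theta + pi/4))/3] = (16*theta**3 + 12*theta + 2*sqrt(2*theta**4 + 3*theta**2 + 2)*cos(3*theta + pi/4))/sqrt(2*theta**4 + 3*theta**2 + 2), which equals f(theta).
F(-1/2) = 2*cos(pi/4 + 3/2)/3 + sqrt(46); F(-1) = 2*cos(pi/4 + 3)/3 + 4*sqrt(7).
Integral = F(-1/2) - F(-1) = -4*sqrt(7) + 2*cos(pi/4 + 3/2)/3 - 2*cos(pi/4 + 3)/3 + sqrt(46).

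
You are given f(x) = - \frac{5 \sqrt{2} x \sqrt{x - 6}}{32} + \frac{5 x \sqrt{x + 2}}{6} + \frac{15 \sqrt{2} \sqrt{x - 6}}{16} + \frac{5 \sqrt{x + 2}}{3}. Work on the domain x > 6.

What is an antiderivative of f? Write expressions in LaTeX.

The integrand splits into summands that can be handled one at a time.
Check: d/dx[- \frac{3 \sqrt{2} x^{2} \sqrt{x - 6} - 16 x^{2} \sqrt{x + 2} - 36 \sqrt{2} x \sqrt{x - 6} - 64 x \sqrt{x + 2} + 108 \sqrt{2} \sqrt{x - 6} - 64 \sqrt{x + 2}}{48}] = \frac{80 x^{2} \sqrt{x - 6} - 15 \sqrt{2} x^{2} \sqrt{x + 2} + 320 x \sqrt{x - 6} + 180 \sqrt{2} x \sqrt{x + 2} + 320 \sqrt{x - 6} - 540 \sqrt{2} \sqrt{x + 2}}{96 \sqrt{x - 6} \sqrt{x + 2}}, which equals f(x).

An antiderivative is F(x) = - \frac{3 \sqrt{2} x^{2} \sqrt{x - 6} - 16 x^{2} \sqrt{x + 2} - 36 \sqrt{2} x \sqrt{x - 6} - 64 x \sqrt{x + 2} + 108 \sqrt{2} \sqrt{x - 6} - 64 \sqrt{x + 2}}{48}.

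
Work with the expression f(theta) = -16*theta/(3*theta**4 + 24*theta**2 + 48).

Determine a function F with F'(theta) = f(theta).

An antiderivative is F(theta) = 8/(3*theta**2 + 12).

The substitution u = 3*theta**2/2 + 6 works: f is exactly (dF/du)*(du/dtheta) for that inner function.
Check: d/dtheta[8/(3*theta**2 + 12)] = -16*theta/(3*theta**4 + 24*theta**2 + 48) = f(theta).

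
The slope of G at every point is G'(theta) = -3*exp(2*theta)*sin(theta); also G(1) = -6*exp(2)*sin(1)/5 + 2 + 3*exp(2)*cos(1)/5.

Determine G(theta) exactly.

G(theta) = -6*exp(2*theta)*sin(theta)/5 + 3*exp(2*theta)*cos(theta)/5 + 2

A first test for any G(theta): its theta-derivative must equal the given G'(theta).
A general antiderivative is -6*exp(2*theta)*sin(theta)/5 + 3*exp(2*theta)*cos(theta)/5 + C.
The condition gives C = -6*exp(2)*sin(1)/5 + 2 + 3*exp(2)*cos(1)/5 - (-6*exp(2)*sin(1)/5 + 3*exp(2)*cos(1)/5) = 2.
So G(theta) = -6*exp(2*theta)*sin(theta)/5 + 3*exp(2*theta)*cos(theta)/5 + 2.
Check: d/dtheta[-6*exp(2*theta)*sin(theta)/5 + 3*exp(2*theta)*cos(theta)/5 + 2] = -3*exp(2*theta)*sin(theta) = G'(theta).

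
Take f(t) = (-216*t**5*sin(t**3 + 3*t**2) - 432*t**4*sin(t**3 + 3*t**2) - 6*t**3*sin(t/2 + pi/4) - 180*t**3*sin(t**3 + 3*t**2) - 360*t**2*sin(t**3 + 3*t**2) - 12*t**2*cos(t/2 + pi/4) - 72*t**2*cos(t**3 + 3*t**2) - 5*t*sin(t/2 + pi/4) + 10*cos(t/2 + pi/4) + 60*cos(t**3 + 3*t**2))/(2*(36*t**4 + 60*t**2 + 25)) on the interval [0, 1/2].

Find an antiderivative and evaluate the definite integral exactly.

Antiderivative: F(t) = t*(cos(t/2 + pi/4) + 6*cos(t**3 + 3*t**2))/(6*t**2 + 5); value = cos(1/4 + pi/4)/13 + 6*cos(7/8)/13

Any candidate F(t) must reproduce f(t) exactly when differentiated.
F(t) = t*(cos(t/2 + pi/4) + 6*cos(t**3 + 3*t**2))/(6*t**2 + 5) is an antiderivative of f.
Check: d/dt[t*(cos(t/2 + pi/4) + 6*cos(t**3 + 3*t**2))/(6*t**2 + 5)] = (-216*t**5*sin(t**3 + 3*t**2) - 432*t**4*sin(t**3 + 3*t**2) - 6*t**3*sin(t/2 + pi/4) - 180*t**3*sin(t**3 + 3*t**2) - 360*t**2*sin(t**3 + 3*t**2) - 12*t**2*cos(t/2 + pi/4) - 72*t**2*cos(t**3 + 3*t**2) - 5*t*sin(t/2 + pi/4) + 10*cos(t/2 + pi/4) + 60*cos(t**3 + 3*t**2))/(72*t**4 + 120*t**2 + 50), which equals f(t).
F(1/2) = cos(1/4 + pi/4)/13 + 6*cos(7/8)/13; F(0) = 0.
Integral = F(1/2) - F(0) = cos(1/4 + pi/4)/13 + 6*cos(7/8)/13.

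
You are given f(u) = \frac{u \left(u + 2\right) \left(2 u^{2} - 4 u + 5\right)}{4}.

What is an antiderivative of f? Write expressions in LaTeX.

For F(u) to be correct the identity F'(u) - f(u) = 0 must hold.
Check: d/du[\frac{u^{2} \left(2 u^{3} - 5 u + 25\right)}{20}] = \frac{u^{4}}{2} - \frac{3 u^{2}}{4} + \frac{5 u}{2}, which equals f(u).

An antiderivative is F(u) = \frac{u^{2} \left(2 u^{3} - 5 u + 25\right)}{20}.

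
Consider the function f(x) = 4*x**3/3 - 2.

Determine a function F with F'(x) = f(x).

An antiderivative is F(x) = x*(x**3 - 6)/3.

Recover f(x) by differentiating a candidate F(x); any mismatch rules it out.
Check: d/dx[x*(x**3 - 6)/3] = 4*x**3/3 - 2 = f(x).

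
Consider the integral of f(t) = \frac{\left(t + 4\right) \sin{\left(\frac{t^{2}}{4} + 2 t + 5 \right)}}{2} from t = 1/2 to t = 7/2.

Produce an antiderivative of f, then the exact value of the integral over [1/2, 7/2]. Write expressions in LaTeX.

The substitution u = \frac{t^{2}}{4} + 2 t + 5 works: f is exactly (dF/du)*(du/dt) for that inner function.
F(t) = - \cos{\left(\frac{t^{2}}{4} + 2 t + 5 \right)} is an antiderivative of f.
Check: d/dt[- \cos{\left(\frac{t^{2}}{4} + 2 t + 5 \right)}] = \frac{t \sin{\left(\frac{t^{2}}{4} + 2 t + 5 \right)}}{2} + 2 \sin{\left(\frac{t^{2}}{4} + 2 t + 5 \right)}, which equals f(t).
F(7/2) = - \cos{\left(\frac{241}{16} \right)}; F(1/2) = - \cos{\left(\frac{97}{16} \right)}.
Integral = F(7/2) - F(1/2) = - \cos{\left(\frac{241}{16} \right)} + \cos{\left(\frac{97}{16} \right)}.

Antiderivative: F(t) = - \cos{\left(\frac{t^{2}}{4} + 2 t + 5 \right)}; value = - \cos{\left(\frac{241}{16} \right)} + \cos{\left(\frac{97}{16} \right)}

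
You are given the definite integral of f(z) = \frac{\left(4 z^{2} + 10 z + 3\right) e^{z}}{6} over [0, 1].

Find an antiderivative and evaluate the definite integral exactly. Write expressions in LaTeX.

f has the shape u'v + uv' for u = \frac{2 z^{2}}{3} + \frac{z}{3} + \frac{1}{6} and v = e^{z} — it is the derivative of the product u*v.
F(z) = \frac{2 z^{2} e^{z}}{3} + \frac{z e^{z}}{3} + \frac{e^{z}}{6} is an antiderivative of f.
Check: d/dz[\frac{2 z^{2} e^{z}}{3} + \frac{z e^{z}}{3} + \frac{e^{z}}{6}] = \frac{2 z^{2} e^{z}}{3} + \frac{5 z e^{z}}{3} + \frac{e^{z}}{2}, which equals f(z).
F(1) = \frac{7 e}{6}; F(0) = \frac{1}{6}.
Integral = F(1) - F(0) = - \frac{1}{6} + \frac{7 e}{6}.

Antiderivative: F(z) = \frac{2 z^{2} e^{z}}{3} + \frac{z e^{z}}{3} + \frac{e^{z}}{6}; value = - \frac{1}{6} + \frac{7 e}{6}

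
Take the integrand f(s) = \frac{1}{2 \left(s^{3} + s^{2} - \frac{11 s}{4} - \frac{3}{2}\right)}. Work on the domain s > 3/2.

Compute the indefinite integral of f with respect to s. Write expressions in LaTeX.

F(s) = - \frac{- 3 \log{\left(s - \frac{3}{2} \right)} + 7 \log{\left(s + \frac{1}{2} \right)} - 4 \log{\left(s + 2 \right)}}{42} + C

Factor the denominator (\left(s + 2\right) \left(2 s - 3\right) \left(2 s + 1\right)) and decompose: f = - \frac{1}{3 \left(2 s + 1\right)} + \frac{1}{7 \left(2 s - 3\right)} + \frac{2}{21 \left(s + 2\right)}; each piece integrates to a log, atan, or power term.
Check: d/ds[- \frac{- 3 \log{\left(s - \frac{3}{2} \right)} + 7 \log{\left(s + \frac{1}{2} \right)} - 4 \log{\left(s + 2 \right)}}{42}] = \frac{2}{4 s^{3} + 4 s^{2} - 11 s - 6}, which equals f(s).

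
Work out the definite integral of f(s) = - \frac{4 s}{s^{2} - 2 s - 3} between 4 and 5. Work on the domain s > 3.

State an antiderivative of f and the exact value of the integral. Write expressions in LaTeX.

Factor the denominator (\left(s - 3\right) \left(s + 1\right)) and decompose: f = - \frac{1}{s + 1} - \frac{3}{s - 3}; each piece integrates to a log, atan, or power term.
F(s) = - 3 \log{\left(s - 3 \right)} - \log{\left(s + 1 \right)} is an antiderivative of f.
Check: d/ds[- 3 \log{\left(s - 3 \right)} - \log{\left(s + 1 \right)}] = - \frac{4 s}{s^{2} - 2 s - 3} = f(s).
F(5) = - 3 \log{\left(2 \right)} - \log{\left(6 \right)}; F(4) = - \log{\left(5 \right)}.
Integral = F(5) - F(4) = - 3 \log{\left(2 \right)} - \log{\left(6 \right)} + \log{\left(5 \right)}.

Antiderivative: F(s) = - 3 \log{\left(s - 3 \right)} - \log{\left(s + 1 \right)}; value = - 3 \log{\left(2 \right)} - \log{\left(6 \right)} + \log{\left(5 \right)}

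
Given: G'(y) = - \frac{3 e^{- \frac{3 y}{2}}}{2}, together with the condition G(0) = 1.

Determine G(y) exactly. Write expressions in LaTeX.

Whatever form G(y) takes, its d/dy must return the stated G'(y).
A general antiderivative is e^{- \frac{3 y}{2}} + C.
The condition gives C = 1 - (1) = 0.
So G(y) = e^{- \frac{3 y}{2}}.
Check: d/dy[e^{- \frac{3 y}{2}}] = - \frac{3 e^{- \frac{3 y}{2}}}{2} = G'(y).

G(y) = e^{- \frac{3 y}{2}}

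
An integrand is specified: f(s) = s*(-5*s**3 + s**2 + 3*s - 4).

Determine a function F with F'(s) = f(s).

A first test for any F(s): its s-derivative must equal f(s) identically.
Check: d/ds[s**2*(-4*s**3 + s**2 + 4*s - 8)/4] = -5*s**4 + s**3 + 3*s**2 - 4*s, which equals f(s).

An antiderivative is F(s) = s**2*(-4*s**3 + s**2 + 4*s - 8)/4.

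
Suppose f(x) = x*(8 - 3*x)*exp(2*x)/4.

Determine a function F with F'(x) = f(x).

An antiderivative is F(x) = (-6*x**2 + 22*x - 11)*exp(2*x)/16.

f has the shape u'v + uv' for u = -3*x**2/8 + 11*x/8 - 11/16 and v = exp(2*x) — it is the derivative of the product u*v.
Check: d/dx[(-6*x**2 + 22*x - 11)*exp(2*x)/16] = -3*x**2*exp(2*x)/4 + 2*x*exp(2*x), which equals f(x).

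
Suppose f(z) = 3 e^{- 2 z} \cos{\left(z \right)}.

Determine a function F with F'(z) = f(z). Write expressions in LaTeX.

An antiderivative is F(z) = \frac{3 e^{- 2 z} \sin{\left(z \right)}}{5} - \frac{6 e^{- 2 z} \cos{\left(z \right)}}{5}.

Whatever form F(z) takes, F'(z) = f(z) is non-negotiable.
Check: d/dz[\frac{3 e^{- 2 z} \sin{\left(z \right)}}{5} - \frac{6 e^{- 2 z} \cos{\left(z \right)}}{5}] = 3 e^{- 2 z} \cos{\left(z \right)} = f(z).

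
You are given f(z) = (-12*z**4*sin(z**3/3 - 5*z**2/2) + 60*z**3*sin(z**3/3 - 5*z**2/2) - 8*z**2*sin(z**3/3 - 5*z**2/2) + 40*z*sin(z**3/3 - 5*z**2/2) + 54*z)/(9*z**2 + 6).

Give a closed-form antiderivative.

An antiderivative F(z) passes only if d/dz[F] lands on f(z) exactly.
Check: d/dz[3*log(3*z**2/2 + 1) + 4*cos(z**3/3 - 5*z**2/2)/3] = (-12*z**4*sin(z**3/3 - 5*z**2/2) + 60*z**3*sin(z**3/3 - 5*z**2/2) - 8*z**2*sin(z**3/3 - 5*z**2/2) + 40*z*sin(z**3/3 - 5*z**2/2) + 54*z)/(9*z**2 + 6) = f(z).

An antiderivative is F(z) = 3*log(3*z**2/2 + 1) + 4*cos(z**3/3 - 5*z**2/2)/3.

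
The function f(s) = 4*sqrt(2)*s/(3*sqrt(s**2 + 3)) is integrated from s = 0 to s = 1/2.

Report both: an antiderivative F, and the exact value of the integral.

f matches the chain-rule pattern g'(h)*h' with inner function h(s) = 2*s**2 + 6; substituting u = h(s) collapses the integral.
F(s) = 4*sqrt(2)*sqrt(s**2 + 3)/3 is an antiderivative of f.
Check: d/ds[4*sqrt(2)*sqrt(s**2 + 3)/3] = 4*sqrt(2)*s/(3*sqrt(s**2 + 3)) = f(s).
F(1/2) = 2*sqrt(26)/3; F(0) = 4*sqrt(6)/3.
Integral = F(1/2) - F(0) = -4*sqrt(6)/3 + 2*sqrt(26)/3.

Antiderivative: F(s) = 4*sqrt(2)*sqrt(s**2 + 3)/3; value = -4*sqrt(6)/3 + 2*sqrt(26)/3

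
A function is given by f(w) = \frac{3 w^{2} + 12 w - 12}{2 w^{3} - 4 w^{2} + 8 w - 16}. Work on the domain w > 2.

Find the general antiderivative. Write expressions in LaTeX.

F(w) = \frac{3 \left(\log{\left(w - 2 \right)} + 2 \operatorname{atan}{\left(\frac{w}{2} \right)}\right)}{2} + C

A candidate is checked by its d/dw: the result must match f(w).
Check: d/dw[\frac{3 \left(\log{\left(w - 2 \right)} + 2 \operatorname{atan}{\left(\frac{w}{2} \right)}\right)}{2}] = \frac{3 w^{2} + 12 w - 12}{2 w^{3} - 4 w^{2} + 8 w - 16} = f(w).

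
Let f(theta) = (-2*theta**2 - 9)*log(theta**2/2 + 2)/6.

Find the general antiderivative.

Differentiate the proposed F(theta) back; it has to land on f(theta) exactly.
Check: d/dtheta[-(6*theta**3*log(theta**2/2 + 2) - 4*theta**3 + 81*theta*log(theta**2/2 + 2) - 114*theta + 228*atan(theta/2))/54] = -theta**2*log(theta**2/2 + 2)/3 - 3*log(theta**2/2 + 2)/2, which equals f(theta).

F(theta) = -(6*theta**3*log(theta**2/2 + 2) - 4*theta**3 + 81*theta*log(theta**2/2 + 2) - 114*theta + 228*atan(theta/2))/54 + C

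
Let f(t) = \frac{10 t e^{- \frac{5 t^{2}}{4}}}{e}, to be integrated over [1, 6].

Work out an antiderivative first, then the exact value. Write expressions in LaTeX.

Antiderivative: F(t) = - 4 e^{- \frac{5 t^{2}}{4} - 1}; value = - \frac{4}{e^{46}} + \frac{4}{e^{\frac{9}{4}}}

f matches the chain-rule pattern g'(h)*h' with inner function h(t) = - \frac{5 t^{2}}{4} - 1; substituting u = h(t) collapses the integral.
F(t) = - 4 e^{- \frac{5 t^{2}}{4} - 1} is an antiderivative of f.
Check: d/dt[- 4 e^{- \frac{5 t^{2}}{4} - 1}] = \frac{10 t e^{- \frac{5 t^{2}}{4}}}{e} = f(t).
F(6) = - \frac{4}{e^{46}}; F(1) = - \frac{4}{e^{\frac{9}{4}}}.
Integral = F(6) - F(1) = - \frac{4}{e^{46}} + \frac{4}{e^{\frac{9}{4}}}.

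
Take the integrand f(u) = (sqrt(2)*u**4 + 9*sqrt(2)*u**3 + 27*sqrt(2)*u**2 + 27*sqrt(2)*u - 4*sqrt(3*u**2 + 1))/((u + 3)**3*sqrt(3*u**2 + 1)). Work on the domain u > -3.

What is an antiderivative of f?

Whatever form F(u) takes, F'(u) = f(u) is non-negotiable.
Check: d/du[(sqrt(2)*(u + 3)**2*sqrt(3*u**2 + 1) + 6)/(3*(u + 3)**2)] = (sqrt(2)*u**4 + 9*sqrt(2)*u**3 + 27*sqrt(2)*u**2 + 27*sqrt(2)*u - 4*sqrt(3*u**2 + 1))/(u**3*sqrt(3*u**2 + 1) + 9*u**2*sqrt(3*u**2 + 1) + 27*u*sqrt(3*u**2 + 1) + 27*sqrt(3*u**2 + 1)), which equals f(u).

An antiderivative is F(u) = (sqrt(2)*(u + 3)**2*sqrt(3*u**2 + 1) + 6)/(3*(u + 3)**2).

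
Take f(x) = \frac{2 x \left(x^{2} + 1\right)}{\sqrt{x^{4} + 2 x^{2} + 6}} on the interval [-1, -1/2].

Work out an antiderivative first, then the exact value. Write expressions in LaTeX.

f matches the chain-rule pattern g'(h)*h' with inner function h(x) = x^{4} + 2 x^{2} + 6; substituting u = h(x) collapses the integral.
F(x) = \sqrt{x^{4} + 2 x^{2} + 6} is an antiderivative of f.
Check: d/dx[\sqrt{x^{4} + 2 x^{2} + 6}] = \frac{2 x^{3} + 2 x}{\sqrt{x^{4} + 2 x^{2} + 6}}, which equals f(x).
F(-1/2) = \frac{\sqrt{105}}{4}; F(-1) = 3.
Integral = F(-1/2) - F(-1) = -3 + \frac{\sqrt{105}}{4}.

Antiderivative: F(x) = \sqrt{x^{4} + 2 x^{2} + 6}; value = -3 + \frac{\sqrt{105}}{4}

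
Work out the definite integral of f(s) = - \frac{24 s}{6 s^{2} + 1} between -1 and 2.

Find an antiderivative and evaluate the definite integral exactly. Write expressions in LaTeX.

Antiderivative: F(s) = - 2 \log{\left(4 s^{2} + \frac{2}{3} \right)}; value = - 2 \log{\left(\frac{50}{3} \right)} + 2 \log{\left(\frac{14}{3} \right)}

f matches the chain-rule pattern g'(h)*h' with inner function h(s) = 4 s^{2} + \frac{2}{3}; substituting u = h(s) collapses the integral.
F(s) = - 2 \log{\left(4 s^{2} + \frac{2}{3} \right)} is an antiderivative of f.
Check: d/ds[- 2 \log{\left(4 s^{2} + \frac{2}{3} \right)}] = - \frac{24 s}{6 s^{2} + 1} = f(s).
F(2) = - 2 \log{\left(\frac{50}{3} \right)}; F(-1) = - 2 \log{\left(\frac{14}{3} \right)}.
Integral = F(2) - F(-1) = - 2 \log{\left(\frac{50}{3} \right)} + 2 \log{\left(\frac{14}{3} \right)}.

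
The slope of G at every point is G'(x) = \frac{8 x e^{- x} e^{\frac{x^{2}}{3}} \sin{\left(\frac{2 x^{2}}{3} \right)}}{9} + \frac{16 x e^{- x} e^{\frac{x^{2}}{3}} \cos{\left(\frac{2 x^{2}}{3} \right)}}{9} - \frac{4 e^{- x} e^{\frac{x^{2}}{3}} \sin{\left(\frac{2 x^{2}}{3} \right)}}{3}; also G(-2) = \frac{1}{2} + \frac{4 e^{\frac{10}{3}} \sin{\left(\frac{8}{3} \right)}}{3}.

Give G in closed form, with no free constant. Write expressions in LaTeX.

Recognize the product-rule pattern: G'(x) = u'v + uv' with u = \frac{4 e^{\frac{x^{2}}{3} - x}}{3}, v = \sin{\left(\frac{2 x^{2}}{3} \right)}, so integration by parts undoes it.
A general antiderivative is \frac{4 e^{\frac{x^{2}}{3} - x} \sin{\left(\frac{2 x^{2}}{3} \right)}}{3} + C.
The condition gives C = \frac{1}{2} + \frac{4 e^{\frac{10}{3}} \sin{\left(\frac{8}{3} \right)}}{3} - (\frac{4 e^{\frac{10}{3}} \sin{\left(\frac{8}{3} \right)}}{3}) = \frac{1}{2}.
So G(x) = \frac{4 e^{\frac{x^{2}}{3} - x} \sin{\left(\frac{2 x^{2}}{3} \right)}}{3} + \frac{1}{2}.
Check: d/dx[\frac{4 e^{\frac{x^{2}}{3} - x} \sin{\left(\frac{2 x^{2}}{3} \right)}}{3} + \frac{1}{2}] = \frac{8 x e^{- x} e^{\frac{x^{2}}{3}} \sin{\left(\frac{2 x^{2}}{3} \right)}}{9} + \frac{16 x e^{- x} e^{\frac{x^{2}}{3}} \cos{\left(\frac{2 x^{2}}{3} \right)}}{9} - \frac{4 e^{- x} e^{\frac{x^{2}}{3}} \sin{\left(\frac{2 x^{2}}{3} \right)}}{3} = G'(x).

G(x) = \frac{4 e^{\frac{x^{2}}{3} - x} \sin{\left(\frac{2 x^{2}}{3} \right)}}{3} + \frac{1}{2}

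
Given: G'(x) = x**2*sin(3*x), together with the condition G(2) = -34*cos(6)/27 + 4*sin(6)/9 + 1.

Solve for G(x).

Recover the given G'(x) by differentiating a candidate G(x); any mismatch rules it out.
A general antiderivative is -x**2*cos(3*x)/3 + 2*x*sin(3*x)/9 + 2*cos(3*x)/27 + C.
The condition gives C = -34*cos(6)/27 + 4*sin(6)/9 + 1 - (-34*cos(6)/27 + 4*sin(6)/9) = 1.
So G(x) = -(9*x**2*cos(3*x) - 6*x*sin(3*x) - 2*cos(3*x) - 27)/27.
Check: d/dx[-(9*x**2*cos(3*x) - 6*x*sin(3*x) - 2*cos(3*x) - 27)/27] = x**2*sin(3*x) = G'(x).

G(x) = -(9*x**2*cos(3*x) - 6*x*sin(3*x) - 2*cos(3*x) - 27)/27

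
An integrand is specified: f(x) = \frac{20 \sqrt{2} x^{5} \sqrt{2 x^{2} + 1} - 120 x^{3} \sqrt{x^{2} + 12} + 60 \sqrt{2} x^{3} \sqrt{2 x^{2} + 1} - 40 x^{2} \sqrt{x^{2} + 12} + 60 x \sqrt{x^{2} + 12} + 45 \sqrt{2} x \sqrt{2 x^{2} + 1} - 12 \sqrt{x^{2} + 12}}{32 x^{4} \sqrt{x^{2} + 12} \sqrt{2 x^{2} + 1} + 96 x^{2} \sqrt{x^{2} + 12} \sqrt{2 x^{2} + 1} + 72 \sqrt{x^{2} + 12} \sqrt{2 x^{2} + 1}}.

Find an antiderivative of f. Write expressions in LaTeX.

Any candidate F(x) must reproduce f(x) exactly when differentiated.
Check: d/dx[\frac{10 x^{2} \sqrt{x^{2} + 12} - 2 \sqrt{2} x \sqrt{2 x^{2} + 1} + 15 \sqrt{x^{2} + 12} + 15 \sqrt{2} \sqrt{2 x^{2} + 1}}{8 \sqrt{2} x^{2} + 12 \sqrt{2}}] = \frac{20 \sqrt{2} x^{5} \sqrt{2 x^{2} + 1} - 120 x^{3} \sqrt{x^{2} + 12} + 60 \sqrt{2} x^{3} \sqrt{2 x^{2} + 1} - 40 x^{2} \sqrt{x^{2} + 12} + 60 x \sqrt{x^{2} + 12} + 45 \sqrt{2} x \sqrt{2 x^{2} + 1} - 12 \sqrt{x^{2} + 12}}{32 x^{4} \sqrt{x^{2} + 12} \sqrt{2 x^{2} + 1} + 96 x^{2} \sqrt{x^{2} + 12} \sqrt{2 x^{2} + 1} + 72 \sqrt{x^{2} + 12} \sqrt{2 x^{2} + 1}} = f(x).

An antiderivative is F(x) = \frac{10 x^{2} \sqrt{x^{2} + 12} - 2 \sqrt{2} x \sqrt{2 x^{2} + 1} + 15 \sqrt{x^{2} + 12} + 15 \sqrt{2} \sqrt{2 x^{2} + 1}}{8 \sqrt{2} x^{2} + 12 \sqrt{2}}.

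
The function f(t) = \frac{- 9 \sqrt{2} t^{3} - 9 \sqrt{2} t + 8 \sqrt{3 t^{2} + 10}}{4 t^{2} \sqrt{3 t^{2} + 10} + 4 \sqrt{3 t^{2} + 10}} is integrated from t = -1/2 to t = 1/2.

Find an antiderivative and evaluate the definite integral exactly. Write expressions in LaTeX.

Differentiate the proposed F(t) back; it has to land on f(t) exactly.
F(t) = \frac{- 3 \sqrt{2} \sqrt{3 t^{2} + 10} + 8 \operatorname{atan}{\left(t \right)}}{4} is an antiderivative of f.
Check: d/dt[\frac{- 3 \sqrt{2} \sqrt{3 t^{2} + 10} + 8 \operatorname{atan}{\left(t \right)}}{4}] = \frac{- 9 \sqrt{2} t^{3} - 9 \sqrt{2} t + 8 \sqrt{3 t^{2} + 10}}{4 t^{2} \sqrt{3 t^{2} + 10} + 4 \sqrt{3 t^{2} + 10}} = f(t).
F(1/2) = - \frac{3 \sqrt{86}}{8} + 2 \operatorname{atan}{\left(\frac{1}{2} \right)}; F(-1/2) = - \frac{3 \sqrt{86}}{8} - 2 \operatorname{atan}{\left(\frac{1}{2} \right)}.
Integral = F(1/2) - F(-1/2) = 4 \operatorname{atan}{\left(\frac{1}{2} \right)}.

Antiderivative: F(t) = \frac{- 3 \sqrt{2} \sqrt{3 t^{2} + 10} + 8 \operatorname{atan}{\left(t \right)}}{4}; value = 4 \operatorname{atan}{\left(\frac{1}{2} \right)}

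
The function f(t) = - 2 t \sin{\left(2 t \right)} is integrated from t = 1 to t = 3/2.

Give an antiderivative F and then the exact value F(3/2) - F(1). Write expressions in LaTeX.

For F(t) to be correct the identity F'(t) - f(t) = 0 must hold.
F(t) = t \cos{\left(2 t \right)} - \frac{\sin{\left(2 t \right)}}{2} is an antiderivative of f.
Check: d/dt[t \cos{\left(2 t \right)} - \frac{\sin{\left(2 t \right)}}{2}] = - 2 t \sin{\left(2 t \right)} = f(t).
F(3/2) = \frac{3 \cos{\left(3 \right)}}{2} - \frac{\sin{\left(3 \right)}}{2}; F(1) = - \frac{\sin{\left(2 \right)}}{2} + \cos{\left(2 \right)}.
Integral = F(3/2) - F(1) = \frac{3 \cos{\left(3 \right)}}{2} - \frac{\sin{\left(3 \right)}}{2} - \cos{\left(2 \right)} + \frac{\sin{\left(2 \right)}}{2}.

Antiderivative: F(t) = t \cos{\left(2 t \right)} - \frac{\sin{\left(2 t \right)}}{2}; value = \frac{3 \cos{\left(3 \right)}}{2} - \frac{\sin{\left(3 \right)}}{2} - \cos{\left(2 \right)} + \frac{\sin{\left(2 \right)}}{2}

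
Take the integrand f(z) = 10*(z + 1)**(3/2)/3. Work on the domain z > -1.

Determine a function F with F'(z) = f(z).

Since d/dz undoes antidifferentiation here, F'(z) = f(z) is required of F(z).
Check: d/dz[4*(z + 1)**(5/2)/3] = 10*z*sqrt(z + 1)/3 + 10*sqrt(z + 1)/3, which equals f(z).

An antiderivative is F(z) = 4*(z + 1)**(5/2)/3.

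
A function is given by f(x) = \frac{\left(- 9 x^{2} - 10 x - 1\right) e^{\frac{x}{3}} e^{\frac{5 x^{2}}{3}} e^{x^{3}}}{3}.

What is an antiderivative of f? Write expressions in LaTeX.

An antiderivative is F(x) = - e^{\frac{x}{3}} e^{\frac{5 x^{2}}{3}} e^{x^{3}}.

f matches the chain-rule pattern g'(h)*h' with inner function h(x) = x^{3} + \frac{5 x^{2}}{3} + \frac{x}{3}; substituting u = h(x) collapses the integral.
Check: d/dx[- e^{\frac{x}{3}} e^{\frac{5 x^{2}}{3}} e^{x^{3}}] = - 3 x^{2} e^{\frac{x}{3}} e^{\frac{5 x^{2}}{3}} e^{x^{3}} - \frac{10 x e^{\frac{x}{3}} e^{\frac{5 x^{2}}{3}} e^{x^{3}}}{3} - \frac{e^{\frac{x}{3}} e^{\frac{5 x^{2}}{3}} e^{x^{3}}}{3}, which equals f(x).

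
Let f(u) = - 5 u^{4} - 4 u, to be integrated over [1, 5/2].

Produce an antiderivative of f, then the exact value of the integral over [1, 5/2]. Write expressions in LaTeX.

Antiderivative: F(u) = - u^{5} - 2 u^{2}; value = - \frac{3429}{32}

Integrate term by term and add the pieces.
F(u) = - u^{5} - 2 u^{2} is an antiderivative of f.
Check: d/du[- u^{5} - 2 u^{2}] = - 5 u^{4} - 4 u = f(u).
F(5/2) = - \frac{3525}{32}; F(1) = -3.
Integral = F(5/2) - F(1) = - \frac{3429}{32}.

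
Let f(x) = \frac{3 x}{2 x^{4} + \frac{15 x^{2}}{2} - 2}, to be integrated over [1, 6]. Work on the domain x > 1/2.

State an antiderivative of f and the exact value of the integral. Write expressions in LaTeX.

Factor the denominator (\left(2 x - 1\right) \left(2 x + 1\right) \left(x^{2} + 4\right)) and decompose: f = - \frac{6 x}{17 \left(x^{2} + 4\right)} + \frac{6}{17 \left(2 x + 1\right)} + \frac{6}{17 \left(2 x - 1\right)}; each piece integrates to a log, atan, or power term.
F(x) = \frac{3 \log{\left(x^{2} - \frac{1}{4} \right)}}{17} - \frac{3 \log{\left(x^{2} + 4 \right)}}{17} is an antiderivative of f.
Check: d/dx[\frac{3 \log{\left(x^{2} - \frac{1}{4} \right)}}{17} - \frac{3 \log{\left(x^{2} + 4 \right)}}{17}] = \frac{6 x}{4 x^{4} + 15 x^{2} - 4}, which equals f(x).
F(6) = - \frac{3 \log{\left(40 \right)}}{17} + \frac{3 \log{\left(\frac{143}{4} \right)}}{17}; F(1) = - \frac{3 \log{\left(5 \right)}}{17} + \frac{3 \log{\left(\frac{3}{4} \right)}}{17}.
Integral = F(6) - F(1) = - \frac{3 \log{\left(40 \right)}}{17} - \frac{3 \log{\left(\frac{3}{4} \right)}}{17} + \frac{3 \log{\left(5 \right)}}{17} + \frac{3 \log{\left(\frac{143}{4} \right)}}{17}.

Antiderivative: F(x) = \frac{3 \log{\left(x^{2} - \frac{1}{4} \right)}}{17} - \frac{3 \log{\left(x^{2} + 4 \right)}}{17}; value = - \frac{3 \log{\left(40 \right)}}{17} - \frac{3 \log{\left(\frac{3}{4} \right)}}{17} + \frac{3 \log{\left(5 \right)}}{17} + \frac{3 \log{\left(\frac{143}{4} \right)}}{17}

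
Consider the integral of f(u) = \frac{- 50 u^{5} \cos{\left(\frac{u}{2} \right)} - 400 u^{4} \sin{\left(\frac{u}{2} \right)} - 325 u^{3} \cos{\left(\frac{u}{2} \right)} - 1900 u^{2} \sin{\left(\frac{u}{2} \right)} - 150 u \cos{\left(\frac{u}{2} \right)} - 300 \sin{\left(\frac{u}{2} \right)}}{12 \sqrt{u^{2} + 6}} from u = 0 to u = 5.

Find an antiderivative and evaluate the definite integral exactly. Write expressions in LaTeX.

Antiderivative: F(u) = - \frac{25 u \sqrt{u^{2} + 6} \left(2 u^{2} + 1\right) \sin{\left(\frac{u}{2} \right)}}{6}; value = - \frac{2125 \sqrt{31} \sin{\left(\frac{5}{2} \right)}}{2}

For F(u) to be correct the identity F'(u) - f(u) = 0 must hold.
F(u) = - \frac{25 u \sqrt{u^{2} + 6} \left(2 u^{2} + 1\right) \sin{\left(\frac{u}{2} \right)}}{6} is an antiderivative of f.
Check: d/du[- \frac{25 u \sqrt{u^{2} + 6} \left(2 u^{2} + 1\right) \sin{\left(\frac{u}{2} \right)}}{6}] = \frac{- 50 u^{5} \cos{\left(\frac{u}{2} \right)} - 400 u^{4} \sin{\left(\frac{u}{2} \right)} - 325 u^{3} \cos{\left(\frac{u}{2} \right)} - 1900 u^{2} \sin{\left(\frac{u}{2} \right)} - 150 u \cos{\left(\frac{u}{2} \right)} - 300 \sin{\left(\frac{u}{2} \right)}}{12 \sqrt{u^{2} + 6}} = f(u).
F(5) = - \frac{2125 \sqrt{31} \sin{\left(\frac{5}{2} \right)}}{2}; F(0) = 0.
Integral = F(5) - F(0) = - \frac{2125 \sqrt{31} \sin{\left(\frac{5}{2} \right)}}{2}.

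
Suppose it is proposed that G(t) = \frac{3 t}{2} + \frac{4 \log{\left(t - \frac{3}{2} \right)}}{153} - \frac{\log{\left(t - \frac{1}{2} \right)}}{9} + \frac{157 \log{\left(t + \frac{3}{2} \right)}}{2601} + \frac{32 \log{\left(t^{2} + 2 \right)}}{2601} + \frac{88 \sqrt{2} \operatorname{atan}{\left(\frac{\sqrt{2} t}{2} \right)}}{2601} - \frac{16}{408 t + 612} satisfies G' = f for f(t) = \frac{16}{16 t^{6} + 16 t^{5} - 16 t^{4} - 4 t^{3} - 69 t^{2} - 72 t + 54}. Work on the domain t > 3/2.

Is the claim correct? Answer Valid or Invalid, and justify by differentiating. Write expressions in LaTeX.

d/dt[G] = \frac{48 t^{6} + 48 t^{5} - 48 t^{4} - 12 t^{3} - 207 t^{2} - 216 t + 194}{32 t^{6} + 32 t^{5} - 32 t^{4} - 8 t^{3} - 138 t^{2} - 144 t + 108}
d/dt[G] - f(t) = \frac{3}{2} != 0.

Invalid: d/dt[G] - f = \frac{3}{2}, which is not 0.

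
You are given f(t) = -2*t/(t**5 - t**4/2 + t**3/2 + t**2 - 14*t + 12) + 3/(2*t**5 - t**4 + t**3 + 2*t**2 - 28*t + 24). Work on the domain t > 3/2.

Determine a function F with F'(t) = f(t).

Factor the denominator ((t - 1)*(t + 2)*(2*t - 3)*(t**2 + 4)) and decompose: f = (t + 54)/(200*(t**2 + 4)) - 48/(175*(2*t - 3)) + 11/(168*(t + 2)) + 1/(15*(t - 1)); each piece integrates to a log, atan, or power term.
Check: d/dt[-24*log(t - 3/2)/175 + log(t - 1)/15 + 11*log(t + 2)/168 + log(t**2 + 4)/400 + 27*atan(t/2)/200] = (3 - 4*t)/(2*t**5 - t**4 + t**3 + 2*t**2 - 28*t + 24), which equals f(t).

An antiderivative is F(t) = -24*log(t - 3/2)/175 + log(t - 1)/15 + 11*log(t + 2)/168 + log(t**2 + 4)/400 + 27*atan(t/2)/200.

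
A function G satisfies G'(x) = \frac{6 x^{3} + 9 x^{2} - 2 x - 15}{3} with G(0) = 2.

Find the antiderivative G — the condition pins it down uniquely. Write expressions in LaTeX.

Any candidate G(x) must reproduce the stated G'(x) exactly.
A general antiderivative is \frac{x^{4}}{2} + x^{3} - \frac{x^{2}}{3} - 5 x + C.
The condition gives C = 2 - (0) = 2.
So G(x) = \frac{3 x^{4} + 6 x^{3} - 2 x^{2} - 30 x + 12}{6}.
Check: d/dx[\frac{3 x^{4} + 6 x^{3} - 2 x^{2} - 30 x + 12}{6}] = 2 x^{3} + 3 x^{2} - \frac{2 x}{3} - 5, which equals G'(x).

G(x) = \frac{3 x^{4} + 6 x^{3} - 2 x^{2} - 30 x + 12}{6}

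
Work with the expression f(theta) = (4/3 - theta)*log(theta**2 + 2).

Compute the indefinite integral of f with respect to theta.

An antiderivative F(theta) passes only if d/dtheta[F] lands on f(theta) exactly.
Check: d/dtheta[(-3*theta**2*log(theta**2 + 2) + 3*theta**2 + 8*theta*log(theta**2 + 2) - 16*theta - 6*log(theta**2 + 2) + 16*sqrt(2)*atan(sqrt(2)*theta/2))/6] = -theta*log(theta**2 + 2) + 4*log(theta**2 + 2)/3, which equals f(theta).

F(theta) = (-3*theta**2*log(theta**2 + 2) + 3*theta**2 + 8*theta*log(theta**2 + 2) - 16*theta - 6*log(theta**2 + 2) + 16*sqrt(2)*atan(sqrt(2)*theta/2))/6 + C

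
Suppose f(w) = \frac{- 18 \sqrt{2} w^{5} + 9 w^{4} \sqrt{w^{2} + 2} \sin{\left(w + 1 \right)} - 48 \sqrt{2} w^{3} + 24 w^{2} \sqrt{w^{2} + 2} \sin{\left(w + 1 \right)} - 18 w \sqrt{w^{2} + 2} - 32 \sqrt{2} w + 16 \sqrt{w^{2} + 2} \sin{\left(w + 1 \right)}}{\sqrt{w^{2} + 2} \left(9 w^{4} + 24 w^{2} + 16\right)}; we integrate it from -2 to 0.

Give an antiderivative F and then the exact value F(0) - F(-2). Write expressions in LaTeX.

For F(w) to be correct the identity F'(w) - f(w) = 0 must hold.
F(w) = - \frac{6 \sqrt{2} w^{2} \sqrt{w^{2} + 2} + 3 w^{2} \cos{\left(w + 1 \right)} + 8 \sqrt{2} \sqrt{w^{2} + 2} + 4 \cos{\left(w + 1 \right)} - 3}{3 w^{2} + 4} is an antiderivative of f.
Check: d/dw[- \frac{6 \sqrt{2} w^{2} \sqrt{w^{2} + 2} + 3 w^{2} \cos{\left(w + 1 \right)} + 8 \sqrt{2} \sqrt{w^{2} + 2} + 4 \cos{\left(w + 1 \right)} - 3}{3 w^{2} + 4}] = \frac{- 18 \sqrt{2} w^{5} + 9 w^{4} \sqrt{w^{2} + 2} \sin{\left(w + 1 \right)} - 48 \sqrt{2} w^{3} + 24 w^{2} \sqrt{w^{2} + 2} \sin{\left(w + 1 \right)} - 18 w \sqrt{w^{2} + 2} - 32 \sqrt{2} w + 16 \sqrt{w^{2} + 2} \sin{\left(w + 1 \right)}}{9 w^{4} \sqrt{w^{2} + 2} + 24 w^{2} \sqrt{w^{2} + 2} + 16 \sqrt{w^{2} + 2}}, which equals f(w).
F(0) = - \frac{13}{4} - \cos{\left(1 \right)}; F(-2) = - 4 \sqrt{3} - \cos{\left(1 \right)} + \frac{3}{16}.
Integral = F(0) - F(-2) = - \frac{55}{16} + 4 \sqrt{3}.

Antiderivative: F(w) = - \frac{6 \sqrt{2} w^{2} \sqrt{w^{2} + 2} + 3 w^{2} \cos{\left(w + 1 \right)} + 8 \sqrt{2} \sqrt{w^{2} + 2} + 4 \cos{\left(w + 1 \right)} - 3}{3 w^{2} + 4}; value = - \frac{55}{16} + 4 \sqrt{3}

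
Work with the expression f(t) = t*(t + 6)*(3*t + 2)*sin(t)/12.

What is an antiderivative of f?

An antiderivative is F(t) = (-3*t**3*cos(t) + 9*t**2*sin(t) - 20*t**2*cos(t) + 40*t*sin(t) + 6*t*cos(t) - 6*sin(t) + 40*cos(t))/12.

Recover f(t) by differentiating a candidate F(t); any mismatch rules it out.
Check: d/dt[(-3*t**3*cos(t) + 9*t**2*sin(t) - 20*t**2*cos(t) + 40*t*sin(t) + 6*t*cos(t) - 6*sin(t) + 40*cos(t))/12] = t**3*sin(t)/4 + 5*t**2*sin(t)/3 + t*sin(t), which equals f(t).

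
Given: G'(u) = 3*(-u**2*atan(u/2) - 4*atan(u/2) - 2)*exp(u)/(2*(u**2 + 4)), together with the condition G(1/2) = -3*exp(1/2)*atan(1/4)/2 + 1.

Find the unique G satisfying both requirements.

G'(u) has the shape v'r + vr' for v = -3*atan(u/2)/2 and r = exp(u) — it is the derivative of the product v*r.
A general antiderivative is -3*exp(u)*atan(u/2)/2 + C.
The condition gives C = -3*exp(1/2)*atan(1/4)/2 + 1 - (-3*exp(1/2)*atan(1/4)/2) = 1.
So G(u) = -3*exp(u)*atan(u/2)/2 + 1.
Check: d/du[-3*exp(u)*atan(u/2)/2 + 1] = (-3*u**2*exp(u)*atan(u/2) - 12*exp(u)*atan(u/2) - 6*exp(u))/(2*u**2 + 8), which equals G'(u).

G(u) = -3*exp(u)*atan(u/2)/2 + 1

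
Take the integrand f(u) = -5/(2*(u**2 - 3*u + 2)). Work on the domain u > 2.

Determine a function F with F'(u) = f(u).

Factor the denominator (2*(u - 2)*(u - 1)) and decompose: f = 5/(2*(u - 1)) - 5/(2*(u - 2)); each piece integrates to a log, atan, or power term.
Check: d/du[5*(-log(u - 2) + log(u - 1))/2] = -5/(2*u**2 - 6*u + 4), which equals f(u).

An antiderivative is F(u) = 5*(-log(u - 2) + log(u - 1))/2.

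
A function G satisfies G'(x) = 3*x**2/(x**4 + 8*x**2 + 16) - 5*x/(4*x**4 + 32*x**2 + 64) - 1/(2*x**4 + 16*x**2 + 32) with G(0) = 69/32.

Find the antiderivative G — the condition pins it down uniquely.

G(x) = (23*x**2*atan(x/2) + 64*x**2 - 50*x + 92*atan(x/2) + 276)/(32*x**2 + 128)

The integrand splits into summands that can be handled one at a time.
A general antiderivative is (10 - 25*x)/(16*x**2 + 64) + 23*atan(x/2)/32 + C.
The condition gives C = 69/32 - (5/32) = 2.
So G(x) = (23*x**2*atan(x/2) + 64*x**2 - 50*x + 92*atan(x/2) + 276)/(32*x**2 + 128).
Check: d/dx[(23*x**2*atan(x/2) + 64*x**2 - 50*x + 92*atan(x/2) + 276)/(32*x**2 + 128)] = (12*x**2 - 5*x - 2)/(4*x**4 + 32*x**2 + 64), which equals G'(x).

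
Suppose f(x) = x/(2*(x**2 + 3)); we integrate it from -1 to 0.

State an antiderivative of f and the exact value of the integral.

Antiderivative: F(x) = log(2*x**2 + 6)/4; value = -log(8)/4 + log(6)/4

f matches the chain-rule pattern g'(h)*h' with inner function h(x) = 2*x**2 + 6; substituting u = h(x) collapses the integral.
F(x) = log(2*x**2 + 6)/4 is an antiderivative of f.
Check: d/dx[log(2*x**2 + 6)/4] = x/(2*x**2 + 6), which equals f(x).
F(0) = log(6)/4; F(-1) = log(8)/4.
Integral = F(0) - F(-1) = -log(8)/4 + log(6)/4.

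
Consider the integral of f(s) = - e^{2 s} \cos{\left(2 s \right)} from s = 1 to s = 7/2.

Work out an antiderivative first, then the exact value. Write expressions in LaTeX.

Antiderivative: F(s) = - \frac{e^{2 s} \sin{\left(2 s \right)}}{4} - \frac{e^{2 s} \cos{\left(2 s \right)}}{4}; value = - \frac{e^{7} \cos{\left(7 \right)}}{4} - \frac{e^{7} \sin{\left(7 \right)}}{4} + \frac{e^{2} \cos{\left(2 \right)}}{4} + \frac{e^{2} \sin{\left(2 \right)}}{4}

Differentiate the proposed F(s) back; it has to land on f(s) exactly.
F(s) = - \frac{e^{2 s} \sin{\left(2 s \right)}}{4} - \frac{e^{2 s} \cos{\left(2 s \right)}}{4} is an antiderivative of f.
Check: d/ds[- \frac{e^{2 s} \sin{\left(2 s \right)}}{4} - \frac{e^{2 s} \cos{\left(2 s \right)}}{4}] = - e^{2 s} \cos{\left(2 s \right)} = f(s).
F(7/2) = - \frac{e^{7} \cos{\left(7 \right)}}{4} - \frac{e^{7} \sin{\left(7 \right)}}{4}; F(1) = - \frac{e^{2} \sin{\left(2 \right)}}{4} - \frac{e^{2} \cos{\left(2 \right)}}{4}.
Integral = F(7/2) - F(1) = - \frac{e^{7} \cos{\left(7 \right)}}{4} - \frac{e^{7} \sin{\left(7 \right)}}{4} + \frac{e^{2} \cos{\left(2 \right)}}{4} + \frac{e^{2} \sin{\left(2 \right)}}{4}.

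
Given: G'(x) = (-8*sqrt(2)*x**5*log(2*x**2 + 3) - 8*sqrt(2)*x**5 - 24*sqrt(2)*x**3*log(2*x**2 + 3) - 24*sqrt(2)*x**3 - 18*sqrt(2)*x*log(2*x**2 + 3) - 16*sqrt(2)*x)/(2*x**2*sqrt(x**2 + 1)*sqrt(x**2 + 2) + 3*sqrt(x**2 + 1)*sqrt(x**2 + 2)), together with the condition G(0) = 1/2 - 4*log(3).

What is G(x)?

A first test for any G(x): its x-derivative must equal the given G'(x).
A general antiderivative is -2*sqrt(x**2 + 2)*sqrt(2*x**2 + 2)*log(2*x**2 + 3) + C.
The condition gives C = 1/2 - 4*log(3) - (-4*log(3)) = 1/2.
So G(x) = (-4*sqrt(2)*sqrt(x**2 + 1)*sqrt(x**2 + 2)*log(2*x**2 + 3) + 1)/2.
Check: d/dx[(-4*sqrt(2)*sqrt(x**2 + 1)*sqrt(x**2 + 2)*log(2*x**2 + 3) + 1)/2] = (-8*sqrt(2)*x**5*log(2*x**2 + 3) - 8*sqrt(2)*x**5 - 24*sqrt(2)*x**3*log(2*x**2 + 3) - 24*sqrt(2)*x**3 - 18*sqrt(2)*x*log(2*x**2 + 3) - 16*sqrt(2)*x)/(2*x**2*sqrt(x**2 + 1)*sqrt(x**2 + 2) + 3*sqrt(x**2 + 1)*sqrt(x**2 + 2)) = G'(x).

G(x) = (-4*sqrt(2)*sqrt(x**2 + 1)*sqrt(x**2 + 2)*log(2*x**2 + 3) + 1)/2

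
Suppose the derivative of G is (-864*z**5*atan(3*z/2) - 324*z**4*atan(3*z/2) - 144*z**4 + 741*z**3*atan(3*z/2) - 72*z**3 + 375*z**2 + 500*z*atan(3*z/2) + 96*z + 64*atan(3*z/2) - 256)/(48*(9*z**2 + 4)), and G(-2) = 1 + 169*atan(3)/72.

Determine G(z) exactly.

G'(z) has the shape u'v + uv' for u = -(-z**2 - z/4 + 4/3)**2/2 and v = atan(3*z/2) — it is the derivative of the product u*v.
A general antiderivative is -(-z**2 - z/4 + 4/3)**2*atan(3*z/2)/2 + C.
The condition gives C = 1 + 169*atan(3)/72 - (169*atan(3)/72) = 1.
So G(z) = -(144*z**4*atan(3*z/2) + 72*z**3*atan(3*z/2) - 375*z**2*atan(3*z/2) - 96*z*atan(3*z/2) + 256*atan(3*z/2) - 288)/288.
Check: d/dz[-(144*z**4*atan(3*z/2) + 72*z**3*atan(3*z/2) - 375*z**2*atan(3*z/2) - 96*z*atan(3*z/2) + 256*atan(3*z/2) - 288)/288] = (-864*z**5*atan(3*z/2) - 324*z**4*atan(3*z/2) - 144*z**4 + 741*z**3*atan(3*z/2) - 72*z**3 + 375*z**2 + 500*z*atan(3*z/2) + 96*z + 64*atan(3*z/2) - 256)/(432*z**2 + 192), which equals G'(z).

G(z) = -(144*z**4*atan(3*z/2) + 72*z**3*atan(3*z/2) - 375*z**2*atan(3*z/2) - 96*z*atan(3*z/2) + 256*atan(3*z/2) - 288)/288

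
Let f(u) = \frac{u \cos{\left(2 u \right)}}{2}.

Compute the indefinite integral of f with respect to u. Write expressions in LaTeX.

Whatever form F(u) takes, F'(u) = f(u) is non-negotiable.
Check: d/du[\frac{2 u \sin{\left(2 u \right)} + \cos{\left(2 u \right)}}{8}] = \frac{u \cos{\left(2 u \right)}}{2} = f(u).

F(u) = \frac{2 u \sin{\left(2 u \right)} + \cos{\left(2 u \right)}}{8} + C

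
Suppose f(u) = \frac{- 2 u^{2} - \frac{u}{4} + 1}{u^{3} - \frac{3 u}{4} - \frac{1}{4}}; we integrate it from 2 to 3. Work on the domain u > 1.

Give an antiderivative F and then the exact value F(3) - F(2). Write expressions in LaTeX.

Factor the denominator (\left(u - 1\right) \left(2 u + 1\right)^{2}) and decompose: f = - \frac{26}{9 \left(2 u + 1\right)} - \frac{5}{3 \left(2 u + 1\right)^{2}} - \frac{5}{9 \left(u - 1\right)}; each piece integrates to a log, atan, or power term.
F(u) = - \frac{5 \log{\left(u - 1 \right)}}{9} - \frac{13 \log{\left(u + \frac{1}{2} \right)}}{9} + \frac{5}{12 u + 6} is an antiderivative of f.
Check: d/du[- \frac{5 \log{\left(u - 1 \right)}}{9} - \frac{13 \log{\left(u + \frac{1}{2} \right)}}{9} + \frac{5}{12 u + 6}] = \frac{- 8 u^{2} - u + 4}{4 u^{3} - 3 u - 1}, which equals f(u).
F(3) = - \frac{13 \log{\left(\frac{7}{2} \right)}}{9} - \frac{5 \log{\left(2 \right)}}{9} + \frac{5}{42}; F(2) = \frac{1}{6} - \frac{13 \log{\left(\frac{5}{2} \right)}}{9}.
Integral = F(3) - F(2) = - \frac{13 \log{\left(\frac{7}{2} \right)}}{9} - \frac{5 \log{\left(2 \right)}}{9} - \frac{1}{21} + \frac{13 \log{\left(\frac{5}{2} \right)}}{9}.

Antiderivative: F(u) = - \frac{5 \log{\left(u - 1 \right)}}{9} - \frac{13 \log{\left(u + \frac{1}{2} \right)}}{9} + \frac{5}{12 u + 6}; value = - \frac{13 \log{\left(\frac{7}{2} \right)}}{9} - \frac{5 \log{\left(2 \right)}}{9} - \frac{1}{21} + \frac{13 \log{\left(\frac{5}{2} \right)}}{9}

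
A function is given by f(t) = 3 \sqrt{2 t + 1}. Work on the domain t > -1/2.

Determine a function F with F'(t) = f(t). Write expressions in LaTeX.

Differentiate the proposed F(t) back; it has to land on f(t) exactly.
Check: d/dt[2 t \sqrt{2 t + 1} + \sqrt{2 t + 1}] = \frac{6 t + 3}{\sqrt{2 t + 1}}, which equals f(t).

An antiderivative is F(t) = 2 t \sqrt{2 t + 1} + \sqrt{2 t + 1}.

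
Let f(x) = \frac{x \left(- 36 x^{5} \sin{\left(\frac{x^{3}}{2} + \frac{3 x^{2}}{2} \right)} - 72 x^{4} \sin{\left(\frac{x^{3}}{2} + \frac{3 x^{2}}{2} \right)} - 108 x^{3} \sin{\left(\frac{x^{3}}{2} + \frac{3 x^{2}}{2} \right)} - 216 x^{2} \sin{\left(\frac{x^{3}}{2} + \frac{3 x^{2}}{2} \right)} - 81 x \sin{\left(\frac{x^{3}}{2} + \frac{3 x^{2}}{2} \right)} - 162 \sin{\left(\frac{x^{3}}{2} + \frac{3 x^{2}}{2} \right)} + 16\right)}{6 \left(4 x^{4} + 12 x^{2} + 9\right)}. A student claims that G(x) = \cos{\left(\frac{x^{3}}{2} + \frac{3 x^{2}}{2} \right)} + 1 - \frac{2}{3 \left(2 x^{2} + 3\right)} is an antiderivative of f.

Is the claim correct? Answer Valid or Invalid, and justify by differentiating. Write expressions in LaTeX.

Valid - differentiating G returns exactly f.

d/dx[G] = \frac{- 36 x^{6} \sin{\left(\frac{x^{3}}{2} + \frac{3 x^{2}}{2} \right)} - 72 x^{5} \sin{\left(\frac{x^{3}}{2} + \frac{3 x^{2}}{2} \right)} - 108 x^{4} \sin{\left(\frac{x^{3}}{2} + \frac{3 x^{2}}{2} \right)} - 216 x^{3} \sin{\left(\frac{x^{3}}{2} + \frac{3 x^{2}}{2} \right)} - 81 x^{2} \sin{\left(\frac{x^{3}}{2} + \frac{3 x^{2}}{2} \right)} - 162 x \sin{\left(\frac{x^{3}}{2} + \frac{3 x^{2}}{2} \right)} + 16 x}{24 x^{4} + 72 x^{2} + 54}
This equals f(x) exactly, so the claim holds.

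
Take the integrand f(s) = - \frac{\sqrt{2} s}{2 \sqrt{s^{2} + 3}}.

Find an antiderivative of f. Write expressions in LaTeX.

The substitution u = \frac{s^{2}}{2} + \frac{3}{2} works: f is exactly (dF/du)*(du/ds) for that inner function.
Check: d/ds[- \frac{\sqrt{2} \sqrt{s^{2} + 3}}{2}] = - \frac{\sqrt{2} s}{2 \sqrt{s^{2} + 3}} = f(s).

An antiderivative is F(s) = - \frac{\sqrt{2} \sqrt{s^{2} + 3}}{2}.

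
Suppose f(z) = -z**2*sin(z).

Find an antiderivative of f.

An antiderivative is F(z) = z**2*cos(z) - 2*z*sin(z) - 2*cos(z).

Any candidate F(z) must reproduce f(z) exactly when differentiated.
Check: d/dz[z**2*cos(z) - 2*z*sin(z) - 2*cos(z)] = -z**2*sin(z) = f(z).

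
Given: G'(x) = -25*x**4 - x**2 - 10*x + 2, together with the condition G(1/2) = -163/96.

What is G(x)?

G(x) = -5*x**5 - x**3/3 - 5*x**2 + 2*x - 5/4

Integrate term by term and add the pieces.
A general antiderivative is -5*x**5 - x**3/3 - 5*x**2 + 2*x - 5/4 + C.
The condition gives C = -163/96 - (-163/96) = 0.
So G(x) = -5*x**5 - x**3/3 - 5*x**2 + 2*x - 5/4.
Check: d/dx[-5*x**5 - x**3/3 - 5*x**2 + 2*x - 5/4] = -25*x**4 - x**2 - 10*x + 2 = G'(x).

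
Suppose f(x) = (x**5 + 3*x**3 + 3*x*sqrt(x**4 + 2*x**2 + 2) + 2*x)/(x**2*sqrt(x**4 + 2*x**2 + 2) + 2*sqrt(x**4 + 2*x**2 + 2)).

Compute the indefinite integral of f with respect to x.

F(x) = sqrt(x**4 + 2*x**2 + 2)/2 + 3*log(x**2 + 2)/2 + C

A first test for any F(x): its x-derivative must equal f(x) identically.
Check: d/dx[sqrt(x**4 + 2*x**2 + 2)/2 + 3*log(x**2 + 2)/2] = (x**5 + 3*x**3 + 3*x*sqrt(x**4 + 2*x**2 + 2) + 2*x)/(x**2*sqrt(x**4 + 2*x**2 + 2) + 2*sqrt(x**4 + 2*x**2 + 2)) = f(x).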